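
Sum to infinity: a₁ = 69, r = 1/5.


S∞ = a₁/(1-r) = 69/(1 - 1/5)
= 69/(4/5)
= 345/4

S∞ = 345/4


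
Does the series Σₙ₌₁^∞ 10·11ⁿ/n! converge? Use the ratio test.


aₙ = 10·11^n/n!
a_{n+1}/aₙ = 11^(n+1)/(n+1)! × n!/11^n  (constant 10 cancels)
= 11/(n+1)
L = lim(n→∞) 11/(n+1) = 0
L < 1 → series CONVERGES

Converges (ratio test: L = 0 < 1)


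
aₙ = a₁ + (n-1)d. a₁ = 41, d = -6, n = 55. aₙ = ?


aₙ = a₁ + (n-1)d
= 41 + (55-1)×-6
= 41 - 324
= -283

a_55 = -283


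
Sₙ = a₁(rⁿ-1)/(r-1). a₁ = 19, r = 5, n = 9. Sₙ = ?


Sₙ = 19×(5^9 - 1)/(5 - 1)
= 19×(1953125 - 1)/4
= 19×1953124/4
= 9277339

S_9 = 9277339


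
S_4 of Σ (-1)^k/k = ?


S = -1 + 1/2 - 1/3 + 1/4
= -0.5833
(Full series converges to -ln(2) ≈ -0.6931)

S_4 = -0.5833


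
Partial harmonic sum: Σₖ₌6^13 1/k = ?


Σₖ₌6^13 1/k = 1/6 + 1/7 + 1/8 + 1/9 + 1/10 + 1/11 + 1/12 + 1/13
= 323171/360360
≈ 0.8968

Sum = 323171/360360 ≈ 0.8968


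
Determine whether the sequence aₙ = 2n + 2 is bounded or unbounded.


aₙ = 2n + 2 → as n→∞, aₙ→∞
No finite upper bound exists
The sequence is UNBOUNDED

Unbounded (aₙ → ∞ as n → ∞)


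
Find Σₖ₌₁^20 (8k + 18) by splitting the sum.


Σ(8k+18) = 8·Σk + 18·n
= 8·210 + 18·20
= 1680 + 360 = 2040

Σ = 2040


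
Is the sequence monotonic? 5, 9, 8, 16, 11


Differences: 4, -1, 8, -5
Difference at position 1 is +4 (> 0) but position 2 is -1 (< 0) — sequence both rises and falls
→ NOT monotonic

Not monotonic


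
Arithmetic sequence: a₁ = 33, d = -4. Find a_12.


aₙ = a₁ + (n-1)d
= 33 + (12-1)×-4
= 33 - 44
= -11

a_12 = -11


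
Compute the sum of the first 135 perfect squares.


n = 135
n(n+1)(2n+1)/6 = 135×136×271/6
= 4975560/6 = 829260

Σk² = 829260


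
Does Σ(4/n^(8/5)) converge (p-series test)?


p-series test: Σ c/n^p converges if p > 1, diverges if p ≤ 1 (constant c > 0 doesn't affect convergence).
p = 8/5
8/5 > 1 → CONVERGES

Converges (p = 8/5 > 1)


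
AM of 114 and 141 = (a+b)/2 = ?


AM = (114 + 141)/2 = 255/2 = 127.5

AM = 127.5


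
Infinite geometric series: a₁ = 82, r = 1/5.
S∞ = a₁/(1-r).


S∞ = a₁/(1-r) = 82/(1 - 1/5)
= 82/(4/5)
= 205/2

S∞ = 205/2


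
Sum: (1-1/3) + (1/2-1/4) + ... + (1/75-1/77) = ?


Telescoping with gap 2: two head and two tail terms survive.
= (1 + 1/2) - (1/76 + 1/77)
= 3/2 - 1/76 - 1/77 = 8625/5852

Sum = 8625/5852


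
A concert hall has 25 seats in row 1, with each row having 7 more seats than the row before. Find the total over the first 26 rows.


aₙ = 25 + (26-1)×7 = 200
Sₙ = n(a₁+aₙ)/2 = 26×(25+200)/2
= 26×225/2 = 2925

S_26 = 2925


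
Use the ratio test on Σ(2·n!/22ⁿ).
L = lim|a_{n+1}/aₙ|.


aₙ = 2·n!/22^n
a_{n+1}/aₙ = (n+1)!/22^(n+1) × 22^n/n!  (constant 2 cancels)
= (n+1)/22
L = lim(n→∞) (n+1)/22 = ∞
L > 1 → series DIVERGES

Diverges (ratio test: L = ∞ > 1)


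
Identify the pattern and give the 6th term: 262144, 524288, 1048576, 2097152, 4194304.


Pattern: powers of 2: 2ⁿ
Terms: 262144, 524288, 1048576, 2097152, 4194304
Next term = 8388608

Next term = 8388608


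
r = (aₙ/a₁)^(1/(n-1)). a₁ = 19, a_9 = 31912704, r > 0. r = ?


r^(n-1) = aₙ/a₁
r^8 = 31912704/19 = 1679616
r = 1679616^(1/8)
= ±6; taking r > 0 gives r = 6

r = 6


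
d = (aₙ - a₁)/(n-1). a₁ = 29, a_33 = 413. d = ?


d = (aₙ - a₁)/(n-1)
= (413 - 29)/(33-1)
= 384/32 = 12

d = 12


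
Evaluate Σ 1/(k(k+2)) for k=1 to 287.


1/(k(k+2)) = (1/2)·(1/k - 1/(k+2)) (partial fractions)
Telescoping: Σ = (1/2)·(1 + 1/2 - 1/288 - 1/289) = 124271/166464

Sum = 124271/166464


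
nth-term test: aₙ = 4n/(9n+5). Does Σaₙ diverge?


lim(n→∞) 4n/(9n+5) = 4/9 = 4/9  (divide numerator and denominator by n)
lim aₙ = 4/9 ≠ 0 → series DIVERGES

Diverges (lim aₙ = 4/9 ≠ 0)


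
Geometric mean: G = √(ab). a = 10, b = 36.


GM = √(10×36) = √360 = 18.9737

GM = 18.9737


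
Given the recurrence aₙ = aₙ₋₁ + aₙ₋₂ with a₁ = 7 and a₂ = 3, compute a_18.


Computing iteratively: 7, 3, 10, 13, 23, 36, 59, 95, 154, 249, 403, 652, ...
a_18 = 11700

a_18 = 11700


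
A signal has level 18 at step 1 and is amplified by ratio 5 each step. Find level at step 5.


aₙ = a₁·r^(n-1)
= 18×5^4
= 18×625
= 11250

a_5 = 11250


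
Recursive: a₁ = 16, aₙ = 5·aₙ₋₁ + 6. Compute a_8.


Computing step by step:
a_1 = 16
a_2 = 86
a_3 = 436
a_4 = 2186
a_5 = 10936
a_6 = 54686
a_7 = 273436
a_8 = 1367186


a_8 = 1367186


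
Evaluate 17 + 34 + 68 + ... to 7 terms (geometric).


Sₙ = 17×(2^7 - 1)/(2 - 1)
= 17×(128 - 1)/1
= 17×127/1
= 2159

S_7 = 2159


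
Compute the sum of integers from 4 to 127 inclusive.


Σₖ₌4^127 k = Σₖ₌₁^127 k − Σₖ₌₁^3 k
= 127·128/2 − 3·4/2
= 8128 − 6 = 8122

Σk = 8122


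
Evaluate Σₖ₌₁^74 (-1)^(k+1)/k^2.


S = 1 - 1/4 + 1/9 - 1/16 + 1/25 - 1/36 + 1/49 - 1/64 ± ...
= 0.8224
(Full series converges to +π²/12 ≈ +0.8225)

S_74 = 0.8224


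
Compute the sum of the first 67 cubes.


n(n+1)/2 = 67×68/2 = 2278
Σk³ = 2278² = 5189284

Σk³ = 5189284


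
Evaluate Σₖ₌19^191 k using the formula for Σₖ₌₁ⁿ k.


Σₖ₌19^191 k = Σₖ₌₁^191 k − Σₖ₌₁^18 k
= 191·192/2 − 18·19/2
= 18336 − 171 = 18165

Σk = 18165


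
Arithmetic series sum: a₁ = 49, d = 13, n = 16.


aₙ = 49 + (16-1)×13 = 244
Sₙ = n(a₁+aₙ)/2 = 16×(49+244)/2
= 16×293/2 = 2344

S_16 = 2344


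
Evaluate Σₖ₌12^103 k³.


Σₖ₌12^103 k³ = [103·104/2]² − [11·12/2]²
= 28686736 − 4356 = 28682380

Σk³ = 28682380


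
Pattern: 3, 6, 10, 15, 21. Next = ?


Pattern: triangular numbers: n(n+1)/2
Terms: 3, 6, 10, 15, 21
Next term = 28

Next term = 28


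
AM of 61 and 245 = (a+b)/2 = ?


AM = (61 + 245)/2 = 306/2 = 153

AM = 153


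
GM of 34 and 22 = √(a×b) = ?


GM = √(34×22) = √748 = 27.3496

GM = 27.3496


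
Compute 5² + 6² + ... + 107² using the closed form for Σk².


Σₖ₌5^107 k² = Σₖ₌₁^107 k² − Σₖ₌₁^4 k²
= 107·108·215/6 − 4·5·9/6
= 414090 − 30 = 414060

Σk² = 414060


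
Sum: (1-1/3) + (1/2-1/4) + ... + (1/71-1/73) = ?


Telescoping with gap 2: two head and two tail terms survive.
= (1 + 1/2) - (1/72 + 1/73)
= 3/2 - 1/72 - 1/73 = 7739/5256

Sum = 7739/5256


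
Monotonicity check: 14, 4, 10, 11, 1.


Differences: -10, 6, 1, -10
Difference at position 2 is +6 (> 0) but position 1 is -10 (< 0) — sequence both rises and falls
→ NOT monotonic

Not monotonic


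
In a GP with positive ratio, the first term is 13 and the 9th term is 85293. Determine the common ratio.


r^(n-1) = aₙ/a₁
r^8 = 85293/13 = 6561
r = 6561^(1/8)
= ±3; taking r > 0 gives r = 3

r = 3


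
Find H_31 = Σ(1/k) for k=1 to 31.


H_31 = 1/1 + 1/2 + 1/3 + ... + 1/31
= 290774257297357/72201776446800
≈ 4.0272

H_31 = 290774257297357/72201776446800 ≈ 4.0272


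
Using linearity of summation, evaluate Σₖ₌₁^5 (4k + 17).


Σ(4k+17) = 4·Σk + 17·n
= 4·15 + 17·5
= 60 + 85 = 145

Σ = 145


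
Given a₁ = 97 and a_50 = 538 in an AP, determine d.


d = (aₙ - a₁)/(n-1)
= (538 - 97)/(50-1)
= 441/49 = 9

d = 9


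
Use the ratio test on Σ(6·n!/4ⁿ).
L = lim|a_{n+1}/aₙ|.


aₙ = 6·n!/4^n
a_{n+1}/aₙ = (n+1)!/4^(n+1) × 4^n/n!  (constant 6 cancels)
= (n+1)/4
L = lim(n→∞) (n+1)/4 = ∞
L > 1 → series DIVERGES

Diverges (ratio test: L = ∞ > 1)


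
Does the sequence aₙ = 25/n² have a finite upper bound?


a₁ = 25, a₂ = 25/4, a₃ = 25/9, ...
0 < aₙ ≤ 25 for all n ≥ 1
The sequence IS bounded

Bounded (0 < aₙ ≤ 25)


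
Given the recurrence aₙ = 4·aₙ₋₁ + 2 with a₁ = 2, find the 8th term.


Computing step by step:
a_1 = 2
a_2 = 10
a_3 = 42
a_4 = 170
a_5 = 682
a_6 = 2730
a_7 = 10922
a_8 = 43690


a_8 = 43690


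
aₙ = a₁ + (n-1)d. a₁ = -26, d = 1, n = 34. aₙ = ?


aₙ = a₁ + (n-1)d
= -26 + (34-1)×1
= -26 + 33
= 7

a_34 = 7


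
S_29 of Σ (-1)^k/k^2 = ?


S = -1 + 1/4 - 1/9 + 1/16 - 1/25 + 1/36 - 1/49 + 1/64 ± ...
= -0.823
(Full series converges to -π²/12 ≈ -0.8225)

S_29 = -0.823


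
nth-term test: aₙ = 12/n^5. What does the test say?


lim(n→∞) 12/n^5 = 0
lim aₙ = 0 → nth-term test is INCONCLUSIVE
(Need other tests; this is actually a convergent p-series with p=5 > 1)

Inconclusive (lim aₙ = 0; need another test)


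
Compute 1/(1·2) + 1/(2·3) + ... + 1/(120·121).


1/(k(k+1)) = 1/k - 1/(k+1) (partial fractions)
Telescoping: Σ = 1 - 1/121 = 120/121

Sum = 120/121


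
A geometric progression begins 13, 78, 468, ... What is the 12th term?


aₙ = a₁·r^(n-1)
= 13×6^11
= 13×362797056
= 4716361728

a_12 = 4716361728


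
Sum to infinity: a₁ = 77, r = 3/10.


S∞ = a₁/(1-r) = 77/(1 - 3/10)
= 77/(7/10)
= 110

S∞ = 110


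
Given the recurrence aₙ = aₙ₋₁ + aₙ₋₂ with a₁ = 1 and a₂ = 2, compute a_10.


Computing iteratively: 1, 2, 3, 5, 8, 13, 21, 34, 55, 89
a_10 = 89

a_10 = 89


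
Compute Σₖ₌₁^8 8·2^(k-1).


Sₙ = 8×(2^8 - 1)/(2 - 1)
= 8×(256 - 1)/1
= 8×255/1
= 2040

S_8 = 2040


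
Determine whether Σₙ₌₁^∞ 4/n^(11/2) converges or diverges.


p-series test: Σ c/n^p converges if p > 1, diverges if p ≤ 1 (constant c > 0 doesn't affect convergence).
p = 11/2
11/2 > 1 → CONVERGES

Converges (p = 11/2 > 1)


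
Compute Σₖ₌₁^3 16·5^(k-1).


Sₙ = 16×(5^3 - 1)/(5 - 1)
= 16×(125 - 1)/4
= 16×124/4
= 496

S_3 = 496


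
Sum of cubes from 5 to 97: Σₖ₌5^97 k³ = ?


Σₖ₌5^97 k³ = [97·98/2]² − [4·5/2]²
= 22591009 − 100 = 22590909

Σk³ = 22590909


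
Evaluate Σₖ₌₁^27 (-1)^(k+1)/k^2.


S = 1 - 1/4 + 1/9 - 1/16 + 1/25 - 1/36 + 1/49 - 1/64 ± ...
= 0.8231
(Full series converges to +π²/12 ≈ +0.8225)

S_27 = 0.8231


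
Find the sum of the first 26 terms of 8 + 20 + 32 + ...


aₙ = 8 + (26-1)×12 = 308
Sₙ = n(a₁+aₙ)/2 = 26×(8+308)/2
= 26×316/2 = 4108

S_26 = 4108


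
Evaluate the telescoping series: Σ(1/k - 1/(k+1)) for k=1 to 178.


Telescoping: adjacent terms cancel.
= 1/1 - 1/179
= 1 - 1/179 = 178/179

Sum = 178/179


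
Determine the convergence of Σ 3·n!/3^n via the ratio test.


aₙ = 3·n!/3^n
a_{n+1}/aₙ = (n+1)!/3^(n+1) × 3^n/n!  (constant 3 cancels)
= (n+1)/3
L = lim(n→∞) (n+1)/3 = ∞
L > 1 → series DIVERGES

Diverges (ratio test: L = ∞ > 1)


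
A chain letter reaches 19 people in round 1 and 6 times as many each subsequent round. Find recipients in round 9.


aₙ = a₁·r^(n-1)
= 19×6^8
= 19×1679616
= 31912704

a_9 = 31912704


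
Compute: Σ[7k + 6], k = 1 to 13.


Σ(7k+6) = 7·Σk + 6·n
= 7·91 + 6·13
= 637 + 78 = 715

Σ = 715


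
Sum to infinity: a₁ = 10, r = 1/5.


S∞ = a₁/(1-r) = 10/(1 - 1/5)
= 10/(4/5)
= 25/2

S∞ = 25/2


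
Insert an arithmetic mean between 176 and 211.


AM = (176 + 211)/2 = 387/2 = 193.5

AM = 193.5


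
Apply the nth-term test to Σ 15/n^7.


lim(n→∞) 15/n^7 = 0
lim aₙ = 0 → nth-term test is INCONCLUSIVE
(Need other tests; this is actually a convergent p-series with p=7 > 1)

Inconclusive (lim aₙ = 0; need another test)


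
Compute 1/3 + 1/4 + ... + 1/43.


Σₖ₌3^43 1/k = 1/3 + 1/4 + 1/5 + ... + 1/43
= 348646925444470217/122332313750680800
≈ 2.85

Sum = 348646925444470217/122332313750680800 ≈ 2.85


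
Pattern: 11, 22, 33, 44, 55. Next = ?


Pattern: arithmetic (d=11)
Terms: 11, 22, 33, 44, 55
Next term = 66

Next term = 66


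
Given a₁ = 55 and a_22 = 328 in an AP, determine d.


d = (aₙ - a₁)/(n-1)
= (328 - 55)/(22-1)
= 273/21 = 13

d = 13


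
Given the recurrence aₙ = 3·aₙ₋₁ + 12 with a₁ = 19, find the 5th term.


Computing step by step:
a_1 = 19
a_2 = 69
a_3 = 219
a_4 = 669
a_5 = 2019


a_5 = 2019


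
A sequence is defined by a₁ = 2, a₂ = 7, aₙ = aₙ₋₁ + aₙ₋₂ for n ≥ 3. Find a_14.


Computing iteratively: 2, 7, 9, 16, 25, 41, 66, 107, 173, 280, 453, 733, ...
a_14 = 1919

a_14 = 1919


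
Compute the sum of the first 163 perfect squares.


n = 163
n(n+1)(2n+1)/6 = 163×164×327/6
= 8741364/6 = 1456894

Σk² = 1456894


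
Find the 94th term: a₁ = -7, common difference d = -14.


aₙ = a₁ + (n-1)d
= -7 + (94-1)×-14
= -7 - 1302
= -1309

a_94 = -1309


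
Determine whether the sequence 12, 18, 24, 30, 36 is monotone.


Differences: 6, 6, 6, 6
All differences > 0 → strictly INCREASING

Monotonically increasing


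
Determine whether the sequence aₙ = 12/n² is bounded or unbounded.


a₁ = 12, a₂ = 12/4, a₃ = 12/9, ...
0 < aₙ ≤ 12 for all n ≥ 1
The sequence IS bounded

Bounded (0 < aₙ ≤ 12)


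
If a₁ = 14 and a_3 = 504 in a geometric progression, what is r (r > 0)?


r^(n-1) = aₙ/a₁
r^2 = 504/14 = 36
r = 36^(1/2)
= ±6; taking r > 0 gives r = 6

r = 6


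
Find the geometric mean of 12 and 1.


GM = √(12×1) = √12 = 3.4641

GM = 3.4641


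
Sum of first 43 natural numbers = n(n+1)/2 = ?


n(n+1)/2 = 43×44/2 = 1892/2 = 946

Σk = 946


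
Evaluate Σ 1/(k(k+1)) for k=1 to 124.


1/(k(k+1)) = 1/k - 1/(k+1) (partial fractions)
Telescoping: Σ = 1 - 1/125 = 124/125

Sum = 124/125


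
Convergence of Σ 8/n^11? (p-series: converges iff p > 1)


p-series test: Σ c/n^p converges if p > 1, diverges if p ≤ 1 (constant c > 0 doesn't affect convergence).
p = 11
11 > 1 → CONVERGES

Converges (p = 11 > 1)


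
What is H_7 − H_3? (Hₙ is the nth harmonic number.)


Σₖ₌4^7 1/k = 1/4 + 1/5 + 1/6 + 1/7
= 319/420
≈ 0.7595

Sum = 319/420 ≈ 0.7595


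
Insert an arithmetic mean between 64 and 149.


AM = (64 + 149)/2 = 213/2 = 106.5

AM = 106.5


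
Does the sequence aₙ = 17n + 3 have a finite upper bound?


aₙ = 17n + 3 → as n→∞, aₙ→∞
No finite upper bound exists
The sequence is UNBOUNDED

Unbounded (aₙ → ∞ as n → ∞)


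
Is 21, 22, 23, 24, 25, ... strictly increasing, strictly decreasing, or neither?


Differences: 1, 1, 1, 1
All differences > 0 → strictly INCREASING

Monotonically increasing


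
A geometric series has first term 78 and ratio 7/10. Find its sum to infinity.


S∞ = a₁/(1-r) = 78/(1 - 7/10)
= 78/(3/10)
= 260

S∞ = 260


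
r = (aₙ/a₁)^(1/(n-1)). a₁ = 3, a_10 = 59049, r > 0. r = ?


r^(n-1) = aₙ/a₁
r^9 = 59049/3 = 19683
r = 19683^(1/9)
= 3

r = 3


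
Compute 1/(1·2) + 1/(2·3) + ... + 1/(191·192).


1/(k(k+1)) = 1/k - 1/(k+1) (partial fractions)
Telescoping: Σ = 1 - 1/192 = 191/192

Sum = 191/192


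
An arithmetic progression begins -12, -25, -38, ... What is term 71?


aₙ = a₁ + (n-1)d
= -12 + (71-1)×-13
= -12 - 910
= -922

a_71 = -922


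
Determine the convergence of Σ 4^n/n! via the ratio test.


aₙ = 4^n/n!
a_{n+1}/aₙ = 4^(n+1)/(n+1)! × n!/4^n
= 4/(n+1)
L = lim(n→∞) 4/(n+1) = 0
L < 1 → series CONVERGES

Converges (ratio test: L = 0 < 1)


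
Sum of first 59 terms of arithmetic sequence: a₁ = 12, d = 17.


aₙ = 12 + (59-1)×17 = 998
Sₙ = n(a₁+aₙ)/2 = 59×(12+998)/2
= 59×1010/2 = 29795

S_59 = 29795


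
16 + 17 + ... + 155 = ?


Σₖ₌16^155 k = Σₖ₌₁^155 k − Σₖ₌₁^15 k
= 155·156/2 − 15·16/2
= 12090 − 120 = 11970

Σk = 11970


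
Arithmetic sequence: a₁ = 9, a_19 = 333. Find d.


d = (aₙ - a₁)/(n-1)
= (333 - 9)/(19-1)
= 324/18 = 18

d = 18


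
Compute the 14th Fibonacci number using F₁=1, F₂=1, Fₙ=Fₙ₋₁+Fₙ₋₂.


Fibonacci sequence: 1, 1, 2, 3, 5, 8, 13, 21, 34, 55, 89, ...
F(14) = 377

F(14) = 377


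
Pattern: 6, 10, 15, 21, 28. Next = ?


Pattern: triangular numbers: n(n+1)/2
Terms: 6, 10, 15, 21, 28
Next term = 36

Next term = 36


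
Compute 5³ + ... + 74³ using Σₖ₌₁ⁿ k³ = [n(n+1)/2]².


Σₖ₌5^74 k³ = [74·75/2]² − [4·5/2]²
= 7700625 − 100 = 7700525

Σk³ = 7700525


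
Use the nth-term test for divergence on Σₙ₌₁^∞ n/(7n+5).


lim(n→∞) n/(7n+5) = 1/7 = 1/7  (divide numerator and denominator by n)
lim aₙ = 1/7 ≠ 0 → series DIVERGES

Diverges (lim aₙ = 1/7 ≠ 0)


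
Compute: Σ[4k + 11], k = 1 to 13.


Σ(4k+11) = 4·Σk + 11·n
= 4·91 + 11·13
= 364 + 143 = 507

Σ = 507


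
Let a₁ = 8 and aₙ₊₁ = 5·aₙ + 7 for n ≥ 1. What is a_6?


Computing step by step:
a_1 = 8
a_2 = 47
a_3 = 242
a_4 = 1217
a_5 = 6092
a_6 = 30467


a_6 = 30467


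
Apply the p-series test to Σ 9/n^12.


p-series test: Σ c/n^p converges if p > 1, diverges if p ≤ 1 (constant c > 0 doesn't affect convergence).
p = 12
12 > 1 → CONVERGES

Converges (p = 12 > 1)


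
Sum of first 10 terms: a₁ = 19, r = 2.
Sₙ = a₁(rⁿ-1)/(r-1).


Sₙ = 19×(2^10 - 1)/(2 - 1)
= 19×(1024 - 1)/1
= 19×1023/1
= 19437

S_10 = 19437


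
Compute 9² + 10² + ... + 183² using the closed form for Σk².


Σₖ₌9^183 k² = Σₖ₌₁^183 k² − Σₖ₌₁^8 k²
= 183·184·367/6 − 8·9·17/6
= 2059604 − 204 = 2059400

Σk² = 2059400


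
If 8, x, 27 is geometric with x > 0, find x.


GM = √(8×27) = √216 = 14.6969

GM = 14.6969


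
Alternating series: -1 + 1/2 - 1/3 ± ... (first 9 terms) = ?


S = -1 + 1/2 - 1/3 + 1/4 - 1/5 + 1/6 - 1/7 + 1/8 ± ...
= -0.7456
(Full series converges to -ln(2) ≈ -0.6931)

S_9 = -0.7456


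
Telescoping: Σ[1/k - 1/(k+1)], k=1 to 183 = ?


Telescoping: adjacent terms cancel.
= 1/1 - 1/184
= 1 - 1/184 = 183/184

Sum = 183/184


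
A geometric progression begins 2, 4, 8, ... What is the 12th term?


aₙ = a₁·r^(n-1)
= 2×2^11
= 2×2048
= 4096

a_12 = 4096


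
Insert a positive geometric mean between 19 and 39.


GM = √(19×39) = √741 = 27.2213

GM = 27.2213


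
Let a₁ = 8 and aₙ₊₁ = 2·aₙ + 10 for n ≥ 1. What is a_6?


Computing step by step:
a_1 = 8
a_2 = 26
a_3 = 62
a_4 = 134
a_5 = 278
a_6 = 566


a_6 = 566


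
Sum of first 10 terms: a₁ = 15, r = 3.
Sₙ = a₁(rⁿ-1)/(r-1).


Sₙ = 15×(3^10 - 1)/(3 - 1)
= 15×(59049 - 1)/2
= 15×59048/2
= 442860

S_10 = 442860


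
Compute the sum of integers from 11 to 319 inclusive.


Σₖ₌11^319 k = Σₖ₌₁^319 k − Σₖ₌₁^10 k
= 319·320/2 − 10·11/2
= 51040 − 55 = 50985

Σk = 50985


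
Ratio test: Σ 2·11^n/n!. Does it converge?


aₙ = 2·11^n/n!
a_{n+1}/aₙ = 11^(n+1)/(n+1)! × n!/11^n  (constant 2 cancels)
= 11/(n+1)
L = lim(n→∞) 11/(n+1) = 0
L < 1 → series CONVERGES

Converges (ratio test: L = 0 < 1)


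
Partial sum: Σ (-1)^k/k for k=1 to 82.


S = -1 + 1/2 - 1/3 + 1/4 - 1/5 + 1/6 - 1/7 + 1/8 ± ...
= -0.6871
(Full series converges to -ln(2) ≈ -0.6931)

S_82 = -0.6871


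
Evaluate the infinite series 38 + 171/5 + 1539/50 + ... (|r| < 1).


S∞ = a₁/(1-r) = 38/(1 - 9/10)
= 38/(1/10)
= 380

S∞ = 380


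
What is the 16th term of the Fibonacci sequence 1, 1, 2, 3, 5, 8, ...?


Fibonacci sequence: 1, 1, 2, 3, 5, 8, 13, 21, 34, 55, 89, ...
F(16) = 987

F(16) = 987


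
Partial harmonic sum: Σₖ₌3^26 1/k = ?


Σₖ₌3^26 1/k = 1/3 + 1/4 + 1/5 + ... + 1/26
= 21010170067/8923714800
≈ 2.3544

Sum = 21010170067/8923714800 ≈ 2.3544


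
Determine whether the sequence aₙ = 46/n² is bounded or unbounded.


a₁ = 46, a₂ = 46/4, a₃ = 46/9, ...
0 < aₙ ≤ 46 for all n ≥ 1
The sequence IS bounded

Bounded (0 < aₙ ≤ 46)


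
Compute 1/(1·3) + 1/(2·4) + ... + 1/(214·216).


1/(k(k+2)) = (1/2)·(1/k - 1/(k+2)) (partial fractions)
Telescoping: Σ = (1/2)·(1 + 1/2 - 1/215 - 1/216) = 69229/92880

Sum = 69229/92880


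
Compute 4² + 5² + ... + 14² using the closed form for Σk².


Σₖ₌4^14 k² = Σₖ₌₁^14 k² − Σₖ₌₁^3 k²
= 14·15·29/6 − 3·4·7/6
= 1015 − 14 = 1001

Σk² = 1001


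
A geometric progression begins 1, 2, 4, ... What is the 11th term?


aₙ = a₁·r^(n-1)
= 1×2^10
= 1×1024
= 1024

a_11 = 1024


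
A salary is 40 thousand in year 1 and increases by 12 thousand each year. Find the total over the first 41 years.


aₙ = 40 + (41-1)×12 = 520
Sₙ = n(a₁+aₙ)/2 = 41×(40+520)/2
= 41×560/2 = 11480

S_41 = 11480


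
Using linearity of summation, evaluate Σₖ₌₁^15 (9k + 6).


Σ(9k+6) = 9·Σk + 6·n
= 9·120 + 6·15
= 1080 + 90 = 1170

Σ = 1170


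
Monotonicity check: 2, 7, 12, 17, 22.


Differences: 5, 5, 5, 5
All differences > 0 → strictly INCREASING

Monotonically increasing


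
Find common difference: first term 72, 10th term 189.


d = (aₙ - a₁)/(n-1)
= (189 - 72)/(10-1)
= 117/9 = 13

d = 13


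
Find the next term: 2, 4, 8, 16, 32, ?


Pattern: powers of 2: 2ⁿ
Terms: 2, 4, 8, 16, 32
Next term = 64

Next term = 64


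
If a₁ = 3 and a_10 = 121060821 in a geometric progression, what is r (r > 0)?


r^(n-1) = aₙ/a₁
r^9 = 121060821/3 = 40353607
r = 40353607^(1/9)
= 7

r = 7


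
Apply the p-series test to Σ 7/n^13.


p-series test: Σ c/n^p converges if p > 1, diverges if p ≤ 1 (constant c > 0 doesn't affect convergence).
p = 13
13 > 1 → CONVERGES

Converges (p = 13 > 1)


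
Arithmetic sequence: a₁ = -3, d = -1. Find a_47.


aₙ = a₁ + (n-1)d
= -3 + (47-1)×-1
= -3 - 46
= -49

a_47 = -49


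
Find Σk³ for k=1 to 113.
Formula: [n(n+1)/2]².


n(n+1)/2 = 113×114/2 = 6441
Σk³ = 6441² = 41486481

Σk³ = 41486481


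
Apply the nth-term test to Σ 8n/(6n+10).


lim(n→∞) 8n/(6n+10) = 8/6 = 4/3  (divide numerator and denominator by n)
lim aₙ = 4/3 ≠ 0 → series DIVERGES

Diverges (lim aₙ = 4/3 ≠ 0)


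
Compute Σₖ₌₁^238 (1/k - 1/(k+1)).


Telescoping: adjacent terms cancel.
= 1/1 - 1/239
= 1 - 1/239 = 238/239

Sum = 238/239


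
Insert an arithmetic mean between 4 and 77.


AM = (4 + 77)/2 = 81/2 = 40.5

AM = 40.5


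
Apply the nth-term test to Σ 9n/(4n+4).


lim(n→∞) 9n/(4n+4) = 9/4 = 9/4  (divide numerator and denominator by n)
lim aₙ = 9/4 ≠ 0 → series DIVERGES

Diverges (lim aₙ = 9/4 ≠ 0)


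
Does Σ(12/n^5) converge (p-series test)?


p-series test: Σ c/n^p converges if p > 1, diverges if p ≤ 1 (constant c > 0 doesn't affect convergence).
p = 5
5 > 1 → CONVERGES

Converges (p = 5 > 1)


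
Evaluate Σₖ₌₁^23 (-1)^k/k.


S = -1 + 1/2 - 1/3 + 1/4 - 1/5 + 1/6 - 1/7 + 1/8 ± ...
= -0.7144
(Full series converges to -ln(2) ≈ -0.6931)

S_23 = -0.7144


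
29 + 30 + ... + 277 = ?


Σₖ₌29^277 k = Σₖ₌₁^277 k − Σₖ₌₁^28 k
= 277·278/2 − 28·29/2
= 38503 − 406 = 38097

Σk = 38097


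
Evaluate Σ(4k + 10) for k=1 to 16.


Σ(4k+10) = 4·Σk + 10·n
= 4·136 + 10·16
= 544 + 160 = 704

Σ = 704


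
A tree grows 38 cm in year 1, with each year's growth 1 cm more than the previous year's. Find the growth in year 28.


aₙ = a₁ + (n-1)d
= 38 + (28-1)×1
= 38 + 27
= 65

a_28 = 65


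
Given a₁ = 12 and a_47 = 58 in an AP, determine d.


d = (aₙ - a₁)/(n-1)
= (58 - 12)/(47-1)
= 46/46 = 1

d = 1


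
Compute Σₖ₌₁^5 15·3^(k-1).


Sₙ = 15×(3^5 - 1)/(3 - 1)
= 15×(243 - 1)/2
= 15×242/2
= 1815

S_5 = 1815


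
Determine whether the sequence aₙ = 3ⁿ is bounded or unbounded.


aₙ = 3ⁿ → as n→∞, aₙ→∞ (since base 3 > 1)
No finite upper bound exists
The sequence is UNBOUNDED

Unbounded (aₙ → ∞ as n → ∞)


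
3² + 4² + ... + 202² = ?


Σₖ₌3^202 k² = Σₖ₌₁^202 k² − Σₖ₌₁^2 k²
= 202·203·405/6 − 2·3·5/6
= 2767905 − 5 = 2767900

Σk² = 2767900


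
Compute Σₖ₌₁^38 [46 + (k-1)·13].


aₙ = 46 + (38-1)×13 = 527
Sₙ = n(a₁+aₙ)/2 = 38×(46+527)/2
= 38×573/2 = 10887

S_38 = 10887


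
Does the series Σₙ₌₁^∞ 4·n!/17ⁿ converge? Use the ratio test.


aₙ = 4·n!/17^n
a_{n+1}/aₙ = (n+1)!/17^(n+1) × 17^n/n!  (constant 4 cancels)
= (n+1)/17
L = lim(n→∞) (n+1)/17 = ∞
L > 1 → series DIVERGES

Diverges (ratio test: L = ∞ > 1)


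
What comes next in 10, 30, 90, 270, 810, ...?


Pattern: geometric (r=3)
Terms: 10, 30, 90, 270, 810
Next term = 2430

Next term = 2430


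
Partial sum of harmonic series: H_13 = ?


H_13 = 1/1 + 1/2 + 1/3 + ... + 1/13
= 1145993/360360
≈ 3.1801

H_13 = 1145993/360360 ≈ 3.1801


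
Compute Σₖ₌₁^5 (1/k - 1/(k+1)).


Telescoping: adjacent terms cancel.
= 1/1 - 1/6
= 1 - 1/6 = 5/6

Sum = 5/6


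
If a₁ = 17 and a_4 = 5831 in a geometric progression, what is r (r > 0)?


r^(n-1) = aₙ/a₁
r^3 = 5831/17 = 343
r = 343^(1/3)
= 7

r = 7


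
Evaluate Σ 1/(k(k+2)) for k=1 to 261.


1/(k(k+2)) = (1/2)·(1/k - 1/(k+2)) (partial fractions)
Telescoping: Σ = (1/2)·(1 + 1/2 - 1/262 - 1/263) = 51417/68906

Sum = 51417/68906


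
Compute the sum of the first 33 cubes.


n(n+1)/2 = 33×34/2 = 561
Σk³ = 561² = 314721

Σk³ = 314721


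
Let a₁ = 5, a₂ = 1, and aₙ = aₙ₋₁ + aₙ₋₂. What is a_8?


Computing iteratively: 5, 1, 6, 7, 13, 20, 33, 53
a_8 = 53

a_8 = 53


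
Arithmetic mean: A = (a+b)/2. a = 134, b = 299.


AM = (134 + 299)/2 = 433/2 = 216.5

AM = 216.5


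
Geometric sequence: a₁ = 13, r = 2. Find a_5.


aₙ = a₁·r^(n-1)
= 13×2^4
= 13×16
= 208

a_5 = 208


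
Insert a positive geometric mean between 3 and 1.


GM = √(3×1) = √3 = 1.7321

GM = 1.7321


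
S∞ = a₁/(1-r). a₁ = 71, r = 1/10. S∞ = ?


S∞ = a₁/(1-r) = 71/(1 - 1/10)
= 71/(9/10)
= 710/9

S∞ = 710/9


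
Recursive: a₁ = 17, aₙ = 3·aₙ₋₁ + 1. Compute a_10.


Computing step by step:
a_1 = 17
a_2 = 52
a_3 = 157
a_4 = 472
a_5 = 1417
a_6 = 4252
a_7 = 12757
a_8 = 38272
a_9 = 114817
a_10 = 344452


a_10 = 344452


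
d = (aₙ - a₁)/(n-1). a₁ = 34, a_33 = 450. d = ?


d = (aₙ - a₁)/(n-1)
= (450 - 34)/(33-1)
= 416/32 = 13

d = 13


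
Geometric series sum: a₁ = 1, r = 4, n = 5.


Sₙ = 1×(4^5 - 1)/(4 - 1)
= 1×(1024 - 1)/3
= 1×1023/3
= 341

S_5 = 341


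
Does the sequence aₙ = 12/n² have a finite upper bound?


a₁ = 12, a₂ = 12/4, a₃ = 12/9, ...
0 < aₙ ≤ 12 for all n ≥ 1
The sequence IS bounded

Bounded (0 < aₙ ≤ 12)


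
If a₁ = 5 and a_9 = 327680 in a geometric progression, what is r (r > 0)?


r^(n-1) = aₙ/a₁
r^8 = 327680/5 = 65536
r = 65536^(1/8)
= ±4; taking r > 0 gives r = 4

r = 4


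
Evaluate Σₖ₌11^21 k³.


Σₖ₌11^21 k³ = [21·22/2]² − [10·11/2]²
= 53361 − 3025 = 50336

Σk³ = 50336


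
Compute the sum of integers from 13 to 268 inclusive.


Σₖ₌13^268 k = Σₖ₌₁^268 k − Σₖ₌₁^12 k
= 268·269/2 − 12·13/2
= 36046 − 78 = 35968

Σk = 35968


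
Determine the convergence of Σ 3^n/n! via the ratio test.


aₙ = 3^n/n!
a_{n+1}/aₙ = 3^(n+1)/(n+1)! × n!/3^n
= 3/(n+1)
L = lim(n→∞) 3/(n+1) = 0
L < 1 → series CONVERGES

Converges (ratio test: L = 0 < 1)


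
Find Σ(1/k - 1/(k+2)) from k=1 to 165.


Telescoping with gap 2: two head and two tail terms survive.
= (1 + 1/2) - (1/166 + 1/167)
= 3/2 - 1/166 - 1/167 = 20625/13861

Sum = 20625/13861


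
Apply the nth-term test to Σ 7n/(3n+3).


lim(n→∞) 7n/(3n+3) = 7/3 = 7/3  (divide numerator and denominator by n)
lim aₙ = 7/3 ≠ 0 → series DIVERGES

Diverges (lim aₙ = 7/3 ≠ 0)


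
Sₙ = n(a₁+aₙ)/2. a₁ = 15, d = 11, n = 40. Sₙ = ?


aₙ = 15 + (40-1)×11 = 444
Sₙ = n(a₁+aₙ)/2 = 40×(15+444)/2
= 40×459/2 = 9180

S_40 = 9180


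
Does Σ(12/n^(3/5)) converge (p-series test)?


p-series test: Σ c/n^p converges if p > 1, diverges if p ≤ 1 (constant c > 0 doesn't affect convergence).
p = 3/5
3/5 ≤ 1 → DIVERGES

Diverges (p = 3/5 ≤ 1)


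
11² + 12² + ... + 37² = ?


Σₖ₌11^37 k² = Σₖ₌₁^37 k² − Σₖ₌₁^10 k²
= 37·38·75/6 − 10·11·21/6
= 17575 − 385 = 17190

Σk² = 17190


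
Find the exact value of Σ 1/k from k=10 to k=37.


Σₖ₌10^37 1/k = 1/10 + 1/11 + 1/12 + ... + 1/37
= 95244204281299/69388720221600
≈ 1.3726

Sum = 95244204281299/69388720221600 ≈ 1.3726


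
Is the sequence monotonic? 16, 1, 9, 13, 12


Differences: -15, 8, 4, -1
Difference at position 2 is +8 (> 0) but position 1 is -15 (< 0) — sequence both rises and falls
→ NOT monotonic

Not monotonic


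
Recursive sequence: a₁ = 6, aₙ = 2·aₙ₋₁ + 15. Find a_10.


Computing step by step:
a_1 = 6
a_2 = 27
a_3 = 69
a_4 = 153
a_5 = 321
a_6 = 657
a_7 = 1329
a_8 = 2673
a_9 = 5361
a_10 = 10737


a_10 = 10737


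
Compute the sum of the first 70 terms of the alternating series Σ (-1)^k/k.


S = -1 + 1/2 - 1/3 + 1/4 - 1/5 + 1/6 - 1/7 + 1/8 ± ...
= -0.6861
(Full series converges to -ln(2) ≈ -0.6931)

S_70 = -0.6861


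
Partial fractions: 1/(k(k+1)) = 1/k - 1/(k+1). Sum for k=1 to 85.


1/(k(k+1)) = 1/k - 1/(k+1) (partial fractions)
Telescoping: Σ = 1 - 1/86 = 85/86

Sum = 85/86


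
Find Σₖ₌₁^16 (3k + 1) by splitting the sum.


Σ(3k+1) = 3·Σk + 1·n
= 3·136 + 1·16
= 408 + 16 = 424

Σ = 424


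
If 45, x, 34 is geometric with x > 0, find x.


GM = √(45×34) = √1530 = 39.1152

GM = 39.1152


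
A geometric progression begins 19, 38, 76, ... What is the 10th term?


aₙ = a₁·r^(n-1)
= 19×2^9
= 19×512
= 9728

a_10 = 9728


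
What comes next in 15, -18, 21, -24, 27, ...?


Pattern: alternating sign, magnitude arithmetic (d=3)
Terms: 15, -18, 21, -24, 27
Next term = -30

Next term = -30


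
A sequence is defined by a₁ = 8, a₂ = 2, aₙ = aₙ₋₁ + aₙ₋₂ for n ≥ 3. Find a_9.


Computing iteratively: 8, 2, 10, 12, 22, 34, 56, 90, 146
a_9 = 146

a_9 = 146


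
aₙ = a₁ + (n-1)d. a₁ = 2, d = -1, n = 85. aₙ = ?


aₙ = a₁ + (n-1)d
= 2 + (85-1)×-1
= 2 - 84
= -82

a_85 = -82


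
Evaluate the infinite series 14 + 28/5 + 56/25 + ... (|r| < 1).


S∞ = a₁/(1-r) = 14/(1 - 2/5)
= 14/(3/5)
= 70/3

S∞ = 70/3


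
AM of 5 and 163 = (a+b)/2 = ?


AM = (5 + 163)/2 = 168/2 = 84

AM = 84


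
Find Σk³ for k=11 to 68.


Σₖ₌11^68 k³ = [68·69/2]² − [10·11/2]²
= 5503716 − 3025 = 5500691

Σk³ = 5500691


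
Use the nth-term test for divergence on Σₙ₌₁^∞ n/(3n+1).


lim(n→∞) n/(3n+1) = 1/3 = 1/3  (divide numerator and denominator by n)
lim aₙ = 1/3 ≠ 0 → series DIVERGES

Diverges (lim aₙ = 1/3 ≠ 0)


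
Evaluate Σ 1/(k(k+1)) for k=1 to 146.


1/(k(k+1)) = 1/k - 1/(k+1) (partial fractions)
Telescoping: Σ = 1 - 1/147 = 146/147

Sum = 146/147


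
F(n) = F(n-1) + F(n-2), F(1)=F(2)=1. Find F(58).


Fibonacci sequence: 1, 1, 2, 3, 5, 8, 13, 21, 34, 55, 89, ...
F(58) = 591286729879

F(58) = 591286729879


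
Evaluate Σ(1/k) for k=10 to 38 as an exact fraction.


Σₖ₌10^38 1/k = 1/10 + 1/11 + 1/12 + ... + 1/38
= 97070223234499/69388720221600
≈ 1.3989

Sum = 97070223234499/69388720221600 ≈ 1.3989


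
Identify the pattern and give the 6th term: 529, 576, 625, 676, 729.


Pattern: perfect squares: n²
Terms: 529, 576, 625, 676, 729
Next term = 784

Next term = 784


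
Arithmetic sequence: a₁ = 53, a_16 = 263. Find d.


d = (aₙ - a₁)/(n-1)
= (263 - 53)/(16-1)
= 210/15 = 14

d = 14


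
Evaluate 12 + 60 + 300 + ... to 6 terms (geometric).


Sₙ = 12×(5^6 - 1)/(5 - 1)
= 12×(15625 - 1)/4
= 12×15624/4
= 46872

S_6 = 46872


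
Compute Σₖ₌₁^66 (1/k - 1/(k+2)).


Telescoping with gap 2: two head and two tail terms survive.
= (1 + 1/2) - (1/67 + 1/68)
= 3/2 - 1/67 - 1/68 = 6699/4556

Sum = 6699/4556


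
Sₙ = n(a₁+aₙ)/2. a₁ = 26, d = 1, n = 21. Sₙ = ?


aₙ = 26 + (21-1)×1 = 46
Sₙ = n(a₁+aₙ)/2 = 21×(26+46)/2
= 21×72/2 = 756

S_21 = 756


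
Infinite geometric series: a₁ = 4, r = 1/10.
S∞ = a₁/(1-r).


S∞ = a₁/(1-r) = 4/(1 - 1/10)
= 4/(9/10)
= 40/9

S∞ = 40/9


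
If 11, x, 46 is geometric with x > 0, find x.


GM = √(11×46) = √506 = 22.4944

GM = 22.4944


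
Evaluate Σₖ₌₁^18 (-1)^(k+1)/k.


S = 1 - 1/2 + 1/3 - 1/4 + 1/5 - 1/6 + 1/7 - 1/8 ± ...
= 0.6661
(Full series converges to +ln(2) ≈ +0.6931)

S_18 = 0.6661


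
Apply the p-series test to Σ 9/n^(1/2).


p-series test: Σ c/n^p converges if p > 1, diverges if p ≤ 1 (constant c > 0 doesn't affect convergence).
p = 1/2
1/2 ≤ 1 → DIVERGES

Diverges (p = 1/2 ≤ 1)


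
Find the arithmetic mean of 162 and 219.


AM = (162 + 219)/2 = 381/2 = 190.5

AM = 190.5


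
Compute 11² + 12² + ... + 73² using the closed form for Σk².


Σₖ₌11^73 k² = Σₖ₌₁^73 k² − Σₖ₌₁^10 k²
= 73·74·147/6 − 10·11·21/6
= 132349 − 385 = 131964

Σk² = 131964


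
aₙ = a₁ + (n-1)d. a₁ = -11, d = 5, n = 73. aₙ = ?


aₙ = a₁ + (n-1)d
= -11 + (73-1)×5
= -11 + 360
= 349

a_73 = 349


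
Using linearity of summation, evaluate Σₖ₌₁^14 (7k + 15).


Σ(7k+15) = 7·Σk + 15·n
= 7·105 + 15·14
= 735 + 210 = 945

Σ = 945


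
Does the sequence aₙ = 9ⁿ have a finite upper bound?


aₙ = 9ⁿ → as n→∞, aₙ→∞ (since base 9 > 1)
No finite upper bound exists
The sequence is UNBOUNDED

Unbounded (aₙ → ∞ as n → ∞)


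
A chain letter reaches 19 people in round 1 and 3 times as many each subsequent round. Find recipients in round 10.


aₙ = a₁·r^(n-1)
= 19×3^9
= 19×19683
= 373977

a_10 = 373977


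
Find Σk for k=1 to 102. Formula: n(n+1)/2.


n(n+1)/2 = 102×103/2 = 10506/2 = 5253

Σk = 5253


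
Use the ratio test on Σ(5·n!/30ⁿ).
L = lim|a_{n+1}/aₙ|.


aₙ = 5·n!/30^n
a_{n+1}/aₙ = (n+1)!/30^(n+1) × 30^n/n!  (constant 5 cancels)
= (n+1)/30
L = lim(n→∞) (n+1)/30 = ∞
L > 1 → series DIVERGES

Diverges (ratio test: L = ∞ > 1)


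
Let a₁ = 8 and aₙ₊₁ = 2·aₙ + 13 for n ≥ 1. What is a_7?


Computing step by step:
a_1 = 8
a_2 = 29
a_3 = 71
a_4 = 155
a_5 = 323
a_6 = 659
a_7 = 1331


a_7 = 1331


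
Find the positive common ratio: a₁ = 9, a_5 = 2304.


r^(n-1) = aₙ/a₁
r^4 = 2304/9 = 256
r = 256^(1/4)
= ±4; taking r > 0 gives r = 4

r = 4


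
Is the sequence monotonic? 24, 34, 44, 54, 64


Differences: 10, 10, 10, 10
All differences > 0 → strictly INCREASING

Monotonically increasing


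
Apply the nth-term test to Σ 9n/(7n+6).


lim(n→∞) 9n/(7n+6) = 9/7 = 9/7  (divide numerator and denominator by n)
lim aₙ = 9/7 ≠ 0 → series DIVERGES

Diverges (lim aₙ = 9/7 ≠ 0)


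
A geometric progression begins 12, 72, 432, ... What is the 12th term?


aₙ = a₁·r^(n-1)
= 12×6^11
= 12×362797056
= 4353564672

a_12 = 4353564672


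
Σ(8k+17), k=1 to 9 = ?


Σ(8k+17) = 8·Σk + 17·n
= 8·45 + 17·9
= 360 + 153 = 513

Σ = 513


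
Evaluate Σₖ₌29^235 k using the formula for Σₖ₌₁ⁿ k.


Σₖ₌29^235 k = Σₖ₌₁^235 k − Σₖ₌₁^28 k
= 235·236/2 − 28·29/2
= 27730 − 406 = 27324

Σk = 27324


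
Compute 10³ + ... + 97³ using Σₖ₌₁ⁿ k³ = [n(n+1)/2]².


Σₖ₌10^97 k³ = [97·98/2]² − [9·10/2]²
= 22591009 − 2025 = 22588984

Σk³ = 22588984


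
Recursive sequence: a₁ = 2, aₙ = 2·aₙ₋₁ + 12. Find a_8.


Computing step by step:
a_1 = 2
a_2 = 16
a_3 = 44
a_4 = 100
a_5 = 212
a_6 = 436
a_7 = 884
a_8 = 1780


a_8 = 1780


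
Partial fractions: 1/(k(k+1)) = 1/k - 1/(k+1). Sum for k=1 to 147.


1/(k(k+1)) = 1/k - 1/(k+1) (partial fractions)
Telescoping: Σ = 1 - 1/148 = 147/148

Sum = 147/148


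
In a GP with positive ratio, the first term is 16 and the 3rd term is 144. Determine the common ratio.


r^(n-1) = aₙ/a₁
r^2 = 144/16 = 9
r = 9^(1/2)
= ±3; taking r > 0 gives r = 3

r = 3


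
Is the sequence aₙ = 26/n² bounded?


a₁ = 26, a₂ = 26/4, a₃ = 26/9, ...
0 < aₙ ≤ 26 for all n ≥ 1
The sequence IS bounded

Bounded (0 < aₙ ≤ 26)


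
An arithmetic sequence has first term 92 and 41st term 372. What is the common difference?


d = (aₙ - a₁)/(n-1)
= (372 - 92)/(41-1)
= 280/40 = 7

d = 7


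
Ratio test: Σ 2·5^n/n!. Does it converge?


aₙ = 2·5^n/n!
a_{n+1}/aₙ = 5^(n+1)/(n+1)! × n!/5^n  (constant 2 cancels)
= 5/(n+1)
L = lim(n→∞) 5/(n+1) = 0
L < 1 → series CONVERGES

Converges (ratio test: L = 0 < 1)


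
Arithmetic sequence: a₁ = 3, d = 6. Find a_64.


aₙ = a₁ + (n-1)d
= 3 + (64-1)×6
= 3 + 378
= 381

a_64 = 381


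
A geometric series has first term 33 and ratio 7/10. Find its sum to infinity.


S∞ = a₁/(1-r) = 33/(1 - 7/10)
= 33/(3/10)
= 110

S∞ = 110


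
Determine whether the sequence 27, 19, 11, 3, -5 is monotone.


Differences: -8, -8, -8, -8
All differences < 0 → strictly DECREASING

Monotonically decreasing


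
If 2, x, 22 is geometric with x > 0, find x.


GM = √(2×22) = √44 = 6.6332

GM = 6.6332


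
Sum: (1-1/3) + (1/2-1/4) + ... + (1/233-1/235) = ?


Telescoping with gap 2: two head and two tail terms survive.
= (1 + 1/2) - (1/234 + 1/235)
= 3/2 - 1/234 - 1/235 = 41008/27495

Sum = 41008/27495


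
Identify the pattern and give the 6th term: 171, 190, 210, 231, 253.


Pattern: triangular numbers: n(n+1)/2
Terms: 171, 190, 210, 231, 253
Next term = 276

Next term = 276


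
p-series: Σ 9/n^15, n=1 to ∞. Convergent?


p-series test: Σ c/n^p converges if p > 1, diverges if p ≤ 1 (constant c > 0 doesn't affect convergence).
p = 15
15 > 1 → CONVERGES

Converges (p = 15 > 1)


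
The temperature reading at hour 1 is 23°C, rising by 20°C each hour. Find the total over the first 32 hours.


aₙ = 23 + (32-1)×20 = 643
Sₙ = n(a₁+aₙ)/2 = 32×(23+643)/2
= 32×666/2 = 10656

S_32 = 10656


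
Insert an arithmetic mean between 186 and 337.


AM = (186 + 337)/2 = 523/2 = 261.5

AM = 261.5


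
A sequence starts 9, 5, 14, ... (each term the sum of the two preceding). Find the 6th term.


Computing iteratively: 9, 5, 14, 19, 33, 52
a_6 = 52

a_6 = 52


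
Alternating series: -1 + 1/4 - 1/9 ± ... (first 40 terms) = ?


S = -1 + 1/4 - 1/9 + 1/16 - 1/25 + 1/36 - 1/49 + 1/64 ± ...
= -0.8222
(Full series converges to -π²/12 ≈ -0.8225)

S_40 = -0.8222


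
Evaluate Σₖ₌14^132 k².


Σₖ₌14^132 k² = Σₖ₌₁^132 k² − Σₖ₌₁^13 k²
= 132·133·265/6 − 13·14·27/6
= 775390 − 819 = 774571

Σk² = 774571


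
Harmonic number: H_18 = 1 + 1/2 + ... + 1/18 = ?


H_18 = 1/1 + 1/2 + 1/3 + ... + 1/18
= 14274301/4084080
≈ 3.4951

H_18 = 14274301/4084080 ≈ 3.4951


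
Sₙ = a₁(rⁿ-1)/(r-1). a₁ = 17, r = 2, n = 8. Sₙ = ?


Sₙ = 17×(2^8 - 1)/(2 - 1)
= 17×(256 - 1)/1
= 17×255/1
= 4335

S_8 = 4335


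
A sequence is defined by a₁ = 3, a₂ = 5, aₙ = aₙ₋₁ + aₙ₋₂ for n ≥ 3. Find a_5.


Computing iteratively: 3, 5, 8, 13, 21
a_5 = 21

a_5 = 21


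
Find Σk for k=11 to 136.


Σₖ₌11^136 k = Σₖ₌₁^136 k − Σₖ₌₁^10 k
= 136·137/2 − 10·11/2
= 9316 − 55 = 9261

Σk = 9261


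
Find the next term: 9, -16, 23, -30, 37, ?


Pattern: alternating sign, magnitude arithmetic (d=7)
Terms: 9, -16, 23, -30, 37
Next term = -44

Next term = -44
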